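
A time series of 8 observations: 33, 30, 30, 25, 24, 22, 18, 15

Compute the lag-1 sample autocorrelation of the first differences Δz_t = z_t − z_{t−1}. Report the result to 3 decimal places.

First differences Δz: -3, 0, -5, -1, -2, -4, -3
Mean of differences = -2.5714
Numerator Σ(Δz_t−Δz̄)(Δz_{t+1}−Δz̄) = -10.4694
Denominator Σ(Δz_t−Δz̄)² = 17.7143
r_1(Δz) = -10.4694 / 17.7143 = -0.591

-0.591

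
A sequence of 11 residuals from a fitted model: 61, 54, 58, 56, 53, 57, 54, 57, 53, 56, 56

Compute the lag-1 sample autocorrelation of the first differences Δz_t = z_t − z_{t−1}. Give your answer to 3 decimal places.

First differences Δz: -7, 4, -2, -3, 4, -3, 3, -4, 3, 0
Mean of differences = -0.5000
Numerator Σ(Δz_t−Δz̄)(Δz_{t+1}−Δz̄) = -86.2500
Denominator Σ(Δz_t−Δz̄)² = 134.5000
r_1(Δz) = -86.2500 / 134.5000 = -0.641

-0.641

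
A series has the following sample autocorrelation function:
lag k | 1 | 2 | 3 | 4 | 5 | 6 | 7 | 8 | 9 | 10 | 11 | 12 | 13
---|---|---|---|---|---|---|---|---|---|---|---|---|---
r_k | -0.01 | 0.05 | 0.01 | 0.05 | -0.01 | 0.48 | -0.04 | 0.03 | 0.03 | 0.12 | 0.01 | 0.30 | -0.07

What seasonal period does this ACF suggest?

6

The largest autocorrelation is r_6 = 0.48, with a weaker echo at lag 12 (0.30); the remaining lags stay at or below 0.12.
The dominant spike at lag 6 indicates a seasonal period of 6.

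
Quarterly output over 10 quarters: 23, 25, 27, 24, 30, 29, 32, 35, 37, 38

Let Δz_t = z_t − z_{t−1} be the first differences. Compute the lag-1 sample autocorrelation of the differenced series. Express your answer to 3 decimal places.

First differences Δz: 2, 2, -3, 6, -1, 3, 3, 2, 1
Mean of differences = 1.6667
Numerator Σ(Δz_t−Δz̄)(Δz_{t+1}−Δz̄) = -34.7778
Denominator Σ(Δz_t−Δz̄)² = 52.0000
r_1(Δz) = -34.7778 / 52.0000 = -0.669

-0.669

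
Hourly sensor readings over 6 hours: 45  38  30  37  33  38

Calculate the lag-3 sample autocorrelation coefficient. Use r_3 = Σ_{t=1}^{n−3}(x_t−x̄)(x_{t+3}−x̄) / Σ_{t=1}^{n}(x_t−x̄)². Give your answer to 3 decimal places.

-0.085

Mean x̄ = (45 + 38 + 30 + 37 + 33 + 38)/6 = 36.8333
Deviations from mean: 8.1667, 1.1667, -6.8333, 0.1667, -3.8333, 1.1667
Σ(x_t−x̄)(x_{t+3}−x̄) = (1.3611) + (-4.4722) + (-7.9722) = -11.0833
Denominator Σ(x_t−x̄)² = 130.8333
r_3 = -11.0833 / 130.8333 = -0.085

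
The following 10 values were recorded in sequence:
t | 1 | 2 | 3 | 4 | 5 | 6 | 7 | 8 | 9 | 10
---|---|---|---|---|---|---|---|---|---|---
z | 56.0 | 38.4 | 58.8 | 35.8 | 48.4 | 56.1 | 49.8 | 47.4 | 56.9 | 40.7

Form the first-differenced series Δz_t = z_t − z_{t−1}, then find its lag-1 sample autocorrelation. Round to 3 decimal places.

First differences Δz: -17.6, 20.4, -23.0, 12.6, 7.7, -6.3, -2.4, 9.5, -16.2
Mean of differences = -1.7000
Numerator Σ(Δz_t−Δz̄)(Δz_{t+1}−Δz̄) = -1202.5500
Denominator Σ(Δz_t−Δz̄)² = 1845.1000
r_1(Δz) = -1202.5500 / 1845.1000 = -0.652

-0.652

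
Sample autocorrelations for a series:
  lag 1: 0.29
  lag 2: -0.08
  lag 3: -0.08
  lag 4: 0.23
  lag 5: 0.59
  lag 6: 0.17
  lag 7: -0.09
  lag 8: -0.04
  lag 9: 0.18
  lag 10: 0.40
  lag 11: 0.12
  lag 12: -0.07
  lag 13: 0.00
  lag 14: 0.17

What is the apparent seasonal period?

5

The largest autocorrelation is r_5 = 0.59, with a weaker echo at lag 10 (0.40); the remaining lags stay at or below 0.29.
The dominant spike at lag 5 indicates a seasonal period of 5.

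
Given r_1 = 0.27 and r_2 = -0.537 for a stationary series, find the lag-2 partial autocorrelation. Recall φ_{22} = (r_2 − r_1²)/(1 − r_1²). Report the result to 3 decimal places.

φ_{22} = (r_2 − r_1²) / (1 − r_1²)
r_1² = (0.27)² = 0.0729
Numerator = -0.537 − 0.0729 = -0.6099; denominator = 1 − 0.0729 = 0.9271
φ_{22} = -0.6099 / 0.9271 = -0.658

-0.658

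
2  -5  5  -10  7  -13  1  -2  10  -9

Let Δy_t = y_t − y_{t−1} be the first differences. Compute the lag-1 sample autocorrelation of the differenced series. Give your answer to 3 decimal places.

-0.787

First differences Δy: -7, 10, -15, 17, -20, 14, -3, 12, -19
Mean of differences = -1.2222
Numerator Σ(Δy_t−Δȳ)(Δy_{t+1}−Δȳ) = -1384.1605
Denominator Σ(Δy_t−Δȳ)² = 1759.5556
r_1(Δy) = -1384.1605 / 1759.5556 = -0.787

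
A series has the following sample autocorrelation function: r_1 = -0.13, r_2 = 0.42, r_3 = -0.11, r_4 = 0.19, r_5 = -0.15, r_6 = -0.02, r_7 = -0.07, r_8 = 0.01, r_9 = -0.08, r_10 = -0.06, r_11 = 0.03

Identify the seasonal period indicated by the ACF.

2

The largest autocorrelation is r_2 = 0.42, with a weaker echo at lag 4 (0.19); the remaining lags stay at or below 0.03.
The dominant spike at lag 2 indicates a seasonal period of 2.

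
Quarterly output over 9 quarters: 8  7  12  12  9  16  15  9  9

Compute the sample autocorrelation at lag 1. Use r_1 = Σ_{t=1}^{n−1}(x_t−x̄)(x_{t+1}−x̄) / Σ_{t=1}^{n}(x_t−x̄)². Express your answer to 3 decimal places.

Mean x̄ = (8 + 7 + 12 + 12 + 9 + 16 + 15 + 9 + 9)/9 = 10.7778
Numerator Σ_{t=1}^{8}(x_t−x̄)(x_{t+1}−x̄) = 13.6173
Denominator Σ(x_t−x̄)² = 79.5556
r_1 = 13.6173 / 79.5556 = 0.171

0.171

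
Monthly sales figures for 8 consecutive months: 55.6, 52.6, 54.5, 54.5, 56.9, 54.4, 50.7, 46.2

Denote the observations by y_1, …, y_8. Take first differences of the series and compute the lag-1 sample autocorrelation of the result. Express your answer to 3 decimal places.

First differences Δy: -3.0, 1.9, 0.0, 2.4, -2.5, -3.7, -4.5
Mean of differences = -1.3429
Numerator Σ(Δy_t−Δȳ)(Δy_{t+1}−Δȳ) = 9.8453
Denominator Σ(Δy_t−Δȳ)² = 45.9371
r_1(Δy) = 9.8453 / 45.9371 = 0.214

0.214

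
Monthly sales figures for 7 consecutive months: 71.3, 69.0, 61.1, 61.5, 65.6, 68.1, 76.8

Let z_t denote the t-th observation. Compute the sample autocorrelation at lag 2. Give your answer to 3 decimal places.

Mean z̄ = (71.3 + 69.0 + 61.1 + 61.5 + 65.6 + 68.1 + 76.8)/7 = 67.6286
Deviations from mean: 3.6714, 1.3714, -6.5286, -6.1286, -2.0286, 0.4714, 9.1714
Σ(z_t−z̄)(z_{t+2}−z̄) = (-23.9692) + (-8.4049) + (13.2437) + (-2.8892) + (-18.6049) = -40.6245
Denominator Σ(z_t−z̄)² = 183.9943
r_2 = -40.6245 / 183.9943 = -0.221

-0.221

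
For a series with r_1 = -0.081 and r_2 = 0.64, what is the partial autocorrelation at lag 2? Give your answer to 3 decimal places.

0.638

φ_{22} = (r_2 − r_1²) / (1 − r_1²)
r_1² = (-0.081)² = 0.006561
Numerator = 0.64 − 0.0066 = 0.6334; denominator = 1 − 0.0066 = 0.9934
φ_{22} = 0.6334 / 0.9934 = 0.638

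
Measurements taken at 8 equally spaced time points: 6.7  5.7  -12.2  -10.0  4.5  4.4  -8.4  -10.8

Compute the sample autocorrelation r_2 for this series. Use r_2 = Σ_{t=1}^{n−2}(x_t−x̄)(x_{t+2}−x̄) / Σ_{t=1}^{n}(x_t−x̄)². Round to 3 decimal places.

Mean x̄ = (6.7 + 5.7 − 12.2 − 10.0 + 4.5 + 4.4 − 8.4 − 10.8)/8 = -2.5125
Σ(x_t−x̄)(x_{t+2}−x̄) = (-89.2461) + (-61.4911) + (-67.9336) + (-51.7573) + (-41.2861) + (-57.2873) = -369.0016
Denominator Σ(x_t−x̄)² = 502.5288
r_2 = -369.0016 / 502.5288 = -0.734

-0.734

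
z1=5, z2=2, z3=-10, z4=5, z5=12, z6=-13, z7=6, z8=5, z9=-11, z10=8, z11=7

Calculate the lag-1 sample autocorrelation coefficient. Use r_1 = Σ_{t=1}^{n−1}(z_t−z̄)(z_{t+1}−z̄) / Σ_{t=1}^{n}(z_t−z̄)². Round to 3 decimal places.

Mean z̄ = (5 + 2 − 10 + 5 + 12 − 13 + 6 + 5 − 11 + 8 + 7)/11 = 1.4545
Numerator Σ_{t=1}^{10}(z_t−z̄)(z_{t+1}−z̄) = -298.9339
Denominator Σ(z_t−z̄)² = 738.7273
r_1 = -298.9339 / 738.7273 = -0.405

-0.405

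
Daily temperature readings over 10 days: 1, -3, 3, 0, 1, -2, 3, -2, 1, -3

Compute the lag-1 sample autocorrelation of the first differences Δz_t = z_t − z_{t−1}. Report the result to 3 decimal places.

-0.786

First differences Δz: -4, 6, -3, 1, -3, 5, -5, 3, -4
Mean of differences = -0.4444
Numerator Σ(Δz_t−Δz̄)(Δz_{t+1}−Δz̄) = -113.4198
Denominator Σ(Δz_t−Δz̄)² = 144.2222
r_1(Δz) = -113.4198 / 144.2222 = -0.786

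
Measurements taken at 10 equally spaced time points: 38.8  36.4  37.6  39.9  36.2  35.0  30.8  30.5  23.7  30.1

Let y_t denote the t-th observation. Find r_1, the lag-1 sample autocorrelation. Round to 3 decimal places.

Mean ȳ = (38.8 + 36.4 + 37.6 + 39.9 + 36.2 + 35.0 + 30.8 + 30.5 + 23.7 + 30.1)/10 = 33.9000
Numerator Σ_{t=1}^{9}(y_t−ȳ)(y_{t+1}−ȳ) = 140.6000
Denominator Σ(y_t−ȳ)² = 226.1000
r_1 = 140.6000 / 226.1000 = 0.622

0.622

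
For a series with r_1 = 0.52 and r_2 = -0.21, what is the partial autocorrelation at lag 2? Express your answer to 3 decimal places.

-0.658

φ_{22} = (r_2 − r_1²) / (1 − r_1²)
r_1² = (0.52)² = 0.2704
Numerator = -0.21 − 0.2704 = -0.4804; denominator = 1 − 0.2704 = 0.7296
φ_{22} = -0.4804 / 0.7296 = -0.658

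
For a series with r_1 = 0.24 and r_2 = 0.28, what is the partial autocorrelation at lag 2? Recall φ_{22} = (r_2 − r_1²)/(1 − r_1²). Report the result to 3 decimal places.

0.236

φ_{22} = (r_2 − r_1²) / (1 − r_1²)
r_1² = (0.24)² = 0.0576
Numerator = 0.28 − 0.0576 = 0.2224; denominator = 1 − 0.0576 = 0.9424
φ_{22} = 0.2224 / 0.9424 = 0.236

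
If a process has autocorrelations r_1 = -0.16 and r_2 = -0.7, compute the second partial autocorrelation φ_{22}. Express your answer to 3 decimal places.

φ_{22} = (r_2 − r_1²) / (1 − r_1²)
r_1² = (-0.16)² = 0.0256
Numerator = -0.7 − 0.0256 = -0.7256; denominator = 1 − 0.0256 = 0.9744
φ_{22} = -0.7256 / 0.9744 = -0.745

-0.745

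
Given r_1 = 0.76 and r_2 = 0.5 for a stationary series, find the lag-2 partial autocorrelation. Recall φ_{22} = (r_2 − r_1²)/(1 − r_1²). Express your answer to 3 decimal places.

φ_{22} = (r_2 − r_1²) / (1 − r_1²)
r_1² = (0.76)² = 0.5776
Numerator = 0.5 − 0.5776 = -0.0776; denominator = 1 − 0.5776 = 0.4224
φ_{22} = -0.0776 / 0.4224 = -0.184

-0.184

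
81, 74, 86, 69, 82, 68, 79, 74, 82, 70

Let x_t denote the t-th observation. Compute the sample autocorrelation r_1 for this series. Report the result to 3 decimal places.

-0.752

Mean x̄ = (81 + 74 + 86 + 69 + 82 + 68 + 79 + 74 + 82 + 70)/10 = 76.5000
Numerator Σ_{t=1}^{9}(x_t−x̄)(x_{t+1}−x̄) = -271.2500
Denominator Σ(x_t−x̄)² = 360.5000
r_1 = -271.2500 / 360.5000 = -0.752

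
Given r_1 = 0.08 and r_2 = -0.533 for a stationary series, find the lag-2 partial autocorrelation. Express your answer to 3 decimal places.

φ_{22} = (r_2 − r_1²) / (1 − r_1²)
r_1² = (0.08)² = 0.0064
Numerator = -0.533 − 0.0064 = -0.5394; denominator = 1 − 0.0064 = 0.9936
φ_{22} = -0.5394 / 0.9936 = -0.543

-0.543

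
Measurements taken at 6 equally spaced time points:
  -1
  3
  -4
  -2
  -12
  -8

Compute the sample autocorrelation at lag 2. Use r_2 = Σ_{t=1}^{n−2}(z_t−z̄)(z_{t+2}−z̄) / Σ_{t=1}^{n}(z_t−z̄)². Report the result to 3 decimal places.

0.042

Mean z̄ = (-1 + 3 − 4 − 2 − 12 − 8)/6 = -4.0000
Deviations from mean: 3.0000, 7.0000, 0.0000, 2.0000, -8.0000, -4.0000
Numerator Σ_{t=1}^{4}(z_t−z̄)(z_{t+2}−z̄) = 6.0000
Denominator Σ(z_t−z̄)² = 142.0000
r_2 = 6.0000 / 142.0000 = 0.042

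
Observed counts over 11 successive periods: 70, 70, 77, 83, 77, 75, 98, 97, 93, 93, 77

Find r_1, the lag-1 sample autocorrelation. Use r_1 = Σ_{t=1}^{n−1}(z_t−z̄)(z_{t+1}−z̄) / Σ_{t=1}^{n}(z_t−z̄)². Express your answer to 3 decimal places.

Mean z̄ = (70 + 70 + 77 + 83 + 77 + 75 + 98 + 97 + 93 + 93 + 77)/11 = 82.7273
Numerator Σ_{t=1}^{10}(z_t−z̄)(z_{t+1}−z̄) = 569.2893
Denominator Σ(z_t−z̄)² = 1130.1818
r_1 = 569.2893 / 1130.1818 = 0.504

0.504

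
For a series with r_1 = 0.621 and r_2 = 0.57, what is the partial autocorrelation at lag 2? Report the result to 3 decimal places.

φ_{22} = (r_2 − r_1²) / (1 − r_1²)
r_1² = (0.621)² = 0.385641
Numerator = 0.57 − 0.3856 = 0.1844; denominator = 1 − 0.3856 = 0.6144
φ_{22} = 0.1844 / 0.6144 = 0.300

0.300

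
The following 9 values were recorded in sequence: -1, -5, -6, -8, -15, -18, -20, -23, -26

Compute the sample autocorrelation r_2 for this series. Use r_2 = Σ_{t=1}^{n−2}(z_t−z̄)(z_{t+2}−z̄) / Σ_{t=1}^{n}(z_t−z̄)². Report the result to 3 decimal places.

Mean z̄ = (-1 − 5 − 6 − 8 − 15 − 18 − 20 − 23 − 26)/9 = -13.5556
Σ(z_t−z̄)(z_{t+2}−z̄) = (94.8642) + (47.5309) + (-10.9136) + (-24.6914) + (9.3086) + (41.9753) + (80.1975) = 238.2716
Denominator Σ(z_t−z̄)² = 626.2222
r_2 = 238.2716 / 626.2222 = 0.380

0.380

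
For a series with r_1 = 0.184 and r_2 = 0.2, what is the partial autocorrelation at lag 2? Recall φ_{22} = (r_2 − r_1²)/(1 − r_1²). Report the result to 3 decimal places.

0.172

φ_{22} = (r_2 − r_1²) / (1 − r_1²)
r_1² = (0.184)² = 0.033856
Numerator = 0.2 − 0.0339 = 0.1661; denominator = 1 − 0.0339 = 0.9661
φ_{22} = 0.1661 / 0.9661 = 0.172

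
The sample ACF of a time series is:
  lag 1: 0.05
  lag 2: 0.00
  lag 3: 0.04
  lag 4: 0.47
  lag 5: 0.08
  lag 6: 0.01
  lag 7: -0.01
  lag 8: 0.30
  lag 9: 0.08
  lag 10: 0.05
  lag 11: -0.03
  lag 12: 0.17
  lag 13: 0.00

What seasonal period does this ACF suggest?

The largest autocorrelation is r_4 = 0.47, with weaker echoes at lags 8 (0.30) and 12 (0.17); the remaining lags stay at or below 0.08.
The dominant spike at lag 4 indicates a seasonal period of 4.

4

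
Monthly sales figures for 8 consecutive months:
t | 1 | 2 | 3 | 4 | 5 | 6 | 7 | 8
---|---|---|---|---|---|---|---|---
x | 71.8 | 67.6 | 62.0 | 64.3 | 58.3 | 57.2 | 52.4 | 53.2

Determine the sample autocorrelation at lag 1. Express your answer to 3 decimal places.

Mean x̄ = (71.8 + 67.6 + 62.0 + 64.3 + 58.3 + 57.2 + 52.4 + 53.2)/8 = 60.8500
Deviations from mean: 10.9500, 6.7500, 1.1500, 3.4500, -2.5500, -3.6500, -8.4500, -7.6500
Σ(x_t−x̄)(x_{t+1}−x̄) = (73.9125) + (7.7625) + (3.9675) + (-8.7975) + (9.3075) + (30.8425) + (64.6425) = 181.6375
Denominator Σ(x_t−x̄)² = 328.4400
r_1 = 181.6375 / 328.4400 = 0.553

0.553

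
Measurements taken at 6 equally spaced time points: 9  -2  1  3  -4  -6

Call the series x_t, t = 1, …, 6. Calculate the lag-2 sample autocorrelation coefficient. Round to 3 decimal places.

-0.134

Mean x̄ = (9 − 2 + 1 + 3 − 4 − 6)/6 = 0.1667
Deviations from mean: 8.8333, -2.1667, 0.8333, 2.8333, -4.1667, -6.1667
Σ(x_t−x̄)(x_{t+2}−x̄) = (7.3611) + (-6.1389) + (-3.4722) + (-17.4722) = -19.7222
Denominator Σ(x_t−x̄)² = 146.8333
r_2 = -19.7222 / 146.8333 = -0.134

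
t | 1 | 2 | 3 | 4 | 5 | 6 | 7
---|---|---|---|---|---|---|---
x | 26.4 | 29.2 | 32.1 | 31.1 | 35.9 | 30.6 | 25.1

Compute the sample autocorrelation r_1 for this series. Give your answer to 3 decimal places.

Mean x̄ = (26.4 + 29.2 + 32.1 + 31.1 + 35.9 + 30.6 + 25.1)/7 = 30.0571
Deviations from mean: -3.6571, -0.8571, 2.0429, 1.0429, 5.8429, 0.5429, -4.9571
Σ(x_t−x̄)(x_{t+1}−x̄) = (3.1347) + (-1.7510) + (2.1304) + (6.0933) + (3.1718) + (-2.6910) = 10.0882
Denominator Σ(x_t−x̄)² = 78.3771
r_1 = 10.0882 / 78.3771 = 0.129

0.129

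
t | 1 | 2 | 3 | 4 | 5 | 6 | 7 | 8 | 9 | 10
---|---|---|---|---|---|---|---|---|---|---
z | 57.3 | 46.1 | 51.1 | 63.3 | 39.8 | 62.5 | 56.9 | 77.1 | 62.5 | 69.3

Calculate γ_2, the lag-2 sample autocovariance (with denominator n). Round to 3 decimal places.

Mean z̄ = (57.3 + 46.1 + 51.1 + 63.3 + 39.8 + 62.5 + 56.9 + 77.1 + 62.5 + 69.3)/10 = 58.5900
Σ_{t=1}^{8}(z_t−z̄)(z_{t+2}−z̄) = 405.7508
γ_2 = 405.7508 / 10 = 40.575

40.575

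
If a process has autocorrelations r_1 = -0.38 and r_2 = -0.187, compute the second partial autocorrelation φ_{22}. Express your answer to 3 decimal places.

φ_{22} = (r_2 − r_1²) / (1 − r_1²)
r_1² = (-0.38)² = 0.1444
Numerator = -0.187 − 0.1444 = -0.3314; denominator = 1 − 0.1444 = 0.8556
φ_{22} = -0.3314 / 0.8556 = -0.387

-0.387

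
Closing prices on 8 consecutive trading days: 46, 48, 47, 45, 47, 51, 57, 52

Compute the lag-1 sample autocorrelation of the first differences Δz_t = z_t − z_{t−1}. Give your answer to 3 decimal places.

First differences Δz: 2, -1, -2, 2, 4, 6, -5
Mean of differences = 0.8571
Numerator Σ(Δz_t−Δz̄)(Δz_{t+1}−Δz̄) = -10.4490
Denominator Σ(Δz_t−Δz̄)² = 84.8571
r_1(Δz) = -10.4490 / 84.8571 = -0.123

-0.123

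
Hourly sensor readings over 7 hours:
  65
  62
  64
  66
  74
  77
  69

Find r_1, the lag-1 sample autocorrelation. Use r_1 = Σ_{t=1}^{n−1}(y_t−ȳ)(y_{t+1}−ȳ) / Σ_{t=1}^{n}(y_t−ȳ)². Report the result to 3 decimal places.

0.550

Mean ȳ = (65 + 62 + 64 + 66 + 74 + 77 + 69)/7 = 68.1429
Deviations from mean: -3.1429, -6.1429, -4.1429, -2.1429, 5.8571, 8.8571, 0.8571
Σ(y_t−ȳ)(y_{t+1}−ȳ) = (19.3061) + (25.4490) + (8.8776) + (-12.5510) + (51.8776) + (7.5918) = 100.5510
Denominator Σ(y_t−ȳ)² = 182.8571
r_1 = 100.5510 / 182.8571 = 0.550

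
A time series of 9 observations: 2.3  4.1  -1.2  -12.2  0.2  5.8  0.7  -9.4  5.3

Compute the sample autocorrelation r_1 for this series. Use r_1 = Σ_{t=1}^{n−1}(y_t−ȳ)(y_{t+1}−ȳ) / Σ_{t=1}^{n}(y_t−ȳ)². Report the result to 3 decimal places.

-0.126

Mean ȳ = (2.3 + 4.1 − 1.2 − 12.2 + 0.2 + 5.8 + 0.7 − 9.4 + 5.3)/9 = -0.4889
Numerator Σ_{t=1}^{8}(y_t−ȳ)(y_{t+1}−ȳ) = -40.5757
Denominator Σ(y_t−ȳ)² = 320.8489
r_1 = -40.5757 / 320.8489 = -0.126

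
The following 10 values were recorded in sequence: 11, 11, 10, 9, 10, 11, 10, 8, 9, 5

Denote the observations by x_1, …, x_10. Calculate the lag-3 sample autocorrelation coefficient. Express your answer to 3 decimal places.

-0.101

Mean x̄ = (11 + 11 + 10 + 9 + 10 + 11 + 10 + 8 + 9 + 5)/10 = 9.4000
Numerator Σ_{t=1}^{7}(x_t−x̄)(x_{t+3}−x̄) = -3.0800
Denominator Σ(x_t−x̄)² = 30.4000
r_3 = -3.0800 / 30.4000 = -0.101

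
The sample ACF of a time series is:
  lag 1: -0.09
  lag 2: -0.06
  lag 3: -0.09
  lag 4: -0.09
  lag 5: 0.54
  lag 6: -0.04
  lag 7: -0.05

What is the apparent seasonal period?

The largest autocorrelation is r_5 = 0.54; the remaining lags stay at or below -0.04.
The dominant spike at lag 5 indicates a seasonal period of 5.

5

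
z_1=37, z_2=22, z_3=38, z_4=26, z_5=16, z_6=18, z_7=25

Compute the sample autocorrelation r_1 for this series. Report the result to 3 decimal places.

-0.009

Mean z̄ = (37 + 22 + 38 + 26 + 16 + 18 + 25)/7 = 26.0000
Deviations from mean: 11.0000, -4.0000, 12.0000, 0.0000, -10.0000, -8.0000, -1.0000
Numerator Σ_{t=1}^{6}(z_t−z̄)(z_{t+1}−z̄) = -4.0000
Denominator Σ(z_t−z̄)² = 446.0000
r_1 = -4.0000 / 446.0000 = -0.009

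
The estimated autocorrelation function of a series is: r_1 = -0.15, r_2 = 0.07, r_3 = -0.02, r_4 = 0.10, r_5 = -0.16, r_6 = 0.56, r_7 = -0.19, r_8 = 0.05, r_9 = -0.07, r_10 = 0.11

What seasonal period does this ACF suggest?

The largest autocorrelation is r_6 = 0.56; the remaining lags stay at or below 0.11.
The dominant spike at lag 6 indicates a seasonal period of 6.

6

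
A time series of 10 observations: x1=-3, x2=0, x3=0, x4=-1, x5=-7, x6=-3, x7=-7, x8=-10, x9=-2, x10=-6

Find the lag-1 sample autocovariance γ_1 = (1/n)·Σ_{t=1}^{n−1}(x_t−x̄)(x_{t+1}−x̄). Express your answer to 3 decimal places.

Mean x̄ = (-3 + 0 + 0 − 1 − 7 − 3 − 7 − 10 − 2 − 6)/10 = -3.9000
Σ_{t=1}^{9}(x_t−x̄)(x_{t+1}−x̄) = 18.7900
γ_1 = 18.7900 / 10 = 1.879

1.879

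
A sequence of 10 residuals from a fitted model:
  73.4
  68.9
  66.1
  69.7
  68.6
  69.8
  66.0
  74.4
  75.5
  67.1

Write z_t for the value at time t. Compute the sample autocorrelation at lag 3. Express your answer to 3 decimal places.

0.063

Mean z̄ = (73.4 + 68.9 + 66.1 + 69.7 + 68.6 + 69.8 + 66.0 + 74.4 + 75.5 + 67.1)/10 = 69.9500
Numerator Σ_{t=1}^{7}(z_t−z̄)(z_{t+3}−z̄) = 6.5375
Denominator Σ(z_t−z̄)² = 104.0650
r_3 = 6.5375 / 104.0650 = 0.063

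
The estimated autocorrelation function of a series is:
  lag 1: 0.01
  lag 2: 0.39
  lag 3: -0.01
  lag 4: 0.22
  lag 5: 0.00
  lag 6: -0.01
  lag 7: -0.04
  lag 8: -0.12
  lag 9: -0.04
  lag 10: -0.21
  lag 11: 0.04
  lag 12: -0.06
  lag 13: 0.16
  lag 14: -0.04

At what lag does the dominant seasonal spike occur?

2

The largest autocorrelation is r_2 = 0.39, with a weaker echo at lag 4 (0.22); the remaining lags stay at or below 0.16.
The dominant spike at lag 2 indicates a seasonal period of 2.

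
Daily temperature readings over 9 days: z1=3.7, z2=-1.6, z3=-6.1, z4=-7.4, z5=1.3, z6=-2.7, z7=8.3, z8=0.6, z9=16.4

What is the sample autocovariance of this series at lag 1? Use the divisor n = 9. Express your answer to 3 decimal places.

4.099

Mean z̄ = (3.7 − 1.6 − 6.1 − 7.4 + 1.3 − 2.7 + 8.3 + 0.6 + 16.4)/9 = 1.3889
Σ_{t=1}^{8}(z_t−z̄)(z_{t+1}−z̄) = 36.8865
γ_1 = 36.8865 / 9 = 4.099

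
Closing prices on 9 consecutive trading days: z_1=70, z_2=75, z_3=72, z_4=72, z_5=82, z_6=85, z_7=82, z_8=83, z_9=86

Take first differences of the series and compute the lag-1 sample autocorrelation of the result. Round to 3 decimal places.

-0.108

First differences Δz: 5, -3, 0, 10, 3, -3, 1, 3
Mean of differences = 2.0000
Numerator Σ(Δz_t−Δz̄)(Δz_{t+1}−Δz̄) = -14.0000
Denominator Σ(Δz_t−Δz̄)² = 130.0000
r_1(Δz) = -14.0000 / 130.0000 = -0.108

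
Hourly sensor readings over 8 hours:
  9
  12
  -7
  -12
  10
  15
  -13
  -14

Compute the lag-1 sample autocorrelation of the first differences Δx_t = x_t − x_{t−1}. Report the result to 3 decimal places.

First differences Δx: 3, -19, -5, 22, 5, -28, -1
Mean of differences = -3.2857
Numerator Σ(Δx_t−Δx̄)(Δx_{t+1}−Δx̄) = -166.9388
Denominator Σ(Δx_t−Δx̄)² = 1613.4286
r_1(Δx) = -166.9388 / 1613.4286 = -0.103

-0.103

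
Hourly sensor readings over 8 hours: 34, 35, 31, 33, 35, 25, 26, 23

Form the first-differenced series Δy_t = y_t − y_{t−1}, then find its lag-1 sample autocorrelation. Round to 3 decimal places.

-0.489

First differences Δy: 1, -4, 2, 2, -10, 1, -3
Mean of differences = -1.5714
Numerator Σ(Δy_t−Δȳ)(Δy_{t+1}−Δȳ) = -57.6122
Denominator Σ(Δy_t−Δȳ)² = 117.7143
r_1(Δy) = -57.6122 / 117.7143 = -0.489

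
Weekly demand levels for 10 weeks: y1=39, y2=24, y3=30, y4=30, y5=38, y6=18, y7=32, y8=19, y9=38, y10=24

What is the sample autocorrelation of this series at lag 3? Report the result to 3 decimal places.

Mean ȳ = (39 + 24 + 30 + 30 + 38 + 18 + 32 + 19 + 38 + 24)/10 = 29.2000
Σ(y_t−ȳ)(y_{t+3}−ȳ) = (7.8400) + (-45.7600) + (-8.9600) + (2.2400) + (-89.7600) + (-98.5600) + (-14.5600) = -247.5200
Denominator Σ(y_t−ȳ)² = 543.6000
r_3 = -247.5200 / 543.6000 = -0.455

-0.455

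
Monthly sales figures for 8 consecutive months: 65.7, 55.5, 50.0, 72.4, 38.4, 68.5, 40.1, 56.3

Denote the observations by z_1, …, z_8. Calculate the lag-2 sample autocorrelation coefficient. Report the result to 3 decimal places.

0.473

Mean z̄ = (65.7 + 55.5 + 50.0 + 72.4 + 38.4 + 68.5 + 40.1 + 56.3)/8 = 55.8625
Deviations from mean: 9.8375, -0.3625, -5.8625, 16.5375, -17.4625, 12.6375, -15.7625, 0.4375
Σ(z_t−z̄)(z_{t+2}−z̄) = (-57.6723) + (-5.9948) + (102.3739) + (208.9927) + (275.2527) + (5.5289) = 528.4809
Denominator Σ(z_t−z̄)² = 1118.0588
r_2 = 528.4809 / 1118.0588 = 0.473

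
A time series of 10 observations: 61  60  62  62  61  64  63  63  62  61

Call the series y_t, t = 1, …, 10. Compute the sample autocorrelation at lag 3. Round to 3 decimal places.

0.013

Mean ȳ = (61 + 60 + 62 + 62 + 61 + 64 + 63 + 63 + 62 + 61)/10 = 61.9000
Numerator Σ_{t=1}^{7}(y_t−ȳ)(y_{t+3}−ȳ) = 0.1700
Denominator Σ(y_t−ȳ)² = 12.9000
r_3 = 0.1700 / 12.9000 = 0.013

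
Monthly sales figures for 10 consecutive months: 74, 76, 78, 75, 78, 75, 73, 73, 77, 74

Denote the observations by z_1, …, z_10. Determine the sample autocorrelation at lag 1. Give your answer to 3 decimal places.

Mean z̄ = (74 + 76 + 78 + 75 + 78 + 75 + 73 + 73 + 77 + 74)/10 = 75.3000
Numerator Σ_{t=1}^{9}(z_t−z̄)(z_{t+1}−z̄) = -1.5900
Denominator Σ(z_t−z̄)² = 32.1000
r_1 = -1.5900 / 32.1000 = -0.050

-0.050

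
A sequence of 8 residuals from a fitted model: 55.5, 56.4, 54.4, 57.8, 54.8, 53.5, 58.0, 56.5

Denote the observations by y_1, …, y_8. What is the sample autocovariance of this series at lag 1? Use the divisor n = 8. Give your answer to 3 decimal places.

-0.881

Mean ȳ = (55.5 + 56.4 + 54.4 + 57.8 + 54.8 + 53.5 + 58.0 + 56.5)/8 = 55.8625
Σ_{t=1}^{7}(y_t−ȳ)(y_{t+1}−ȳ) = -7.0502
γ_1 = -7.0502 / 8 = -0.881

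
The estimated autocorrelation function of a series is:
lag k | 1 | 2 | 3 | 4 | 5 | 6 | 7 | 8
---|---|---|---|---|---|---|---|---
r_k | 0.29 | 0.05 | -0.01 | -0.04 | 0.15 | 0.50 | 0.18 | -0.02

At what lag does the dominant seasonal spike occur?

The largest autocorrelation is r_6 = 0.50; the remaining lags stay at or below 0.29. The elevated value at lag 1 (0.29), dropping to 0.05 at lag 2, reflects decaying short-term dependence rather than seasonality.
The dominant spike at lag 6 indicates a seasonal period of 6.

6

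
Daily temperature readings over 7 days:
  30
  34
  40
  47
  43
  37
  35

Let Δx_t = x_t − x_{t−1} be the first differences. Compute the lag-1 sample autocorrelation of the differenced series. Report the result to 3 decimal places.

0.463

First differences Δx: 4, 6, 7, -4, -6, -2
Mean of differences = 0.8333
Numerator Σ(Δx_t−Δx̄)(Δx_{t+1}−Δx̄) = 70.8056
Denominator Σ(Δx_t−Δx̄)² = 152.8333
r_1(Δx) = 70.8056 / 152.8333 = 0.463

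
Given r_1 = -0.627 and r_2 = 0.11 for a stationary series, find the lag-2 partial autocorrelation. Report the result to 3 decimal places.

φ_{22} = (r_2 − r_1²) / (1 − r_1²)
r_1² = (-0.627)² = 0.393129
Numerator = 0.11 − 0.3931 = -0.2831; denominator = 1 − 0.3931 = 0.6069
φ_{22} = -0.2831 / 0.6069 = -0.467

-0.467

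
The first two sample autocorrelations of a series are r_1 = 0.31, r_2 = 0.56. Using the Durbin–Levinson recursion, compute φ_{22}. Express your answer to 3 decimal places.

φ_{22} = (r_2 − r_1²) / (1 − r_1²)
r_1² = (0.31)² = 0.0961
Numerator = 0.56 − 0.0961 = 0.4639; denominator = 1 − 0.0961 = 0.9039
φ_{22} = 0.4639 / 0.9039 = 0.513

0.513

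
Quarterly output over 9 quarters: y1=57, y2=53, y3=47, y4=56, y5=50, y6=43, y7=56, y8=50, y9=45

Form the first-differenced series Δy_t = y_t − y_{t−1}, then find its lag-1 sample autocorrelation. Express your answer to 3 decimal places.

First differences Δy: -4, -6, 9, -6, -7, 13, -6, -5
Mean of differences = -1.5000
Numerator Σ(Δy_t−Δȳ)(Δy_{t+1}−Δȳ) = -187.7500
Denominator Σ(Δy_t−Δȳ)² = 430.0000
r_1(Δy) = -187.7500 / 430.0000 = -0.437

-0.437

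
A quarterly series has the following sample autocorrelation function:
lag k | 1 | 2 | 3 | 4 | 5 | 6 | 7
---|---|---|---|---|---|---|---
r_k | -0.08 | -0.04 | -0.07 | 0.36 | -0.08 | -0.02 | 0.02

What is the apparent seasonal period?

4

The largest autocorrelation is r_4 = 0.36; the remaining lags stay at or below 0.02.
The dominant spike at lag 4 indicates a seasonal period of 4.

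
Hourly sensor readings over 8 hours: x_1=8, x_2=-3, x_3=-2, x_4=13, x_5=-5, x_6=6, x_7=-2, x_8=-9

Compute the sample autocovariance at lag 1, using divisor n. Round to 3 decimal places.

Mean x̄ = (8 − 3 − 2 + 13 − 5 + 6 − 2 − 9)/8 = 0.7500
Deviations: 7.2500, -3.7500, -2.7500, 12.2500, -5.7500, 5.2500, -2.7500, -9.7500
Σ_{t=1}^{7}(x_t−x̄)(x_{t+1}−x̄) = -138.8125
γ_1 = -138.8125 / 8 = -17.352

-17.352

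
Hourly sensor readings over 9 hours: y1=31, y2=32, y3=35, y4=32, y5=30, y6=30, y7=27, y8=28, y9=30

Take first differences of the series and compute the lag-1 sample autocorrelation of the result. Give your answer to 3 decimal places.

-0.041

First differences Δy: 1, 3, -3, -2, 0, -3, 1, 2
Mean of differences = -0.1250
Numerator Σ(Δy_t−Δȳ)(Δy_{t+1}−Δȳ) = -1.5156
Denominator Σ(Δy_t−Δȳ)² = 36.8750
r_1(Δy) = -1.5156 / 36.8750 = -0.041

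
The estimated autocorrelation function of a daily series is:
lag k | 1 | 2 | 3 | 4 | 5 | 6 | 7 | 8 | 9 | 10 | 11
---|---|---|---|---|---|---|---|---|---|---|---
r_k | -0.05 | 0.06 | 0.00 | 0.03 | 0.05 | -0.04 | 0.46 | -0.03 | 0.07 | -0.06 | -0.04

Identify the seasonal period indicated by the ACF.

The largest autocorrelation is r_7 = 0.46; the remaining lags stay at or below 0.07.
The dominant spike at lag 7 indicates a seasonal period of 7.

7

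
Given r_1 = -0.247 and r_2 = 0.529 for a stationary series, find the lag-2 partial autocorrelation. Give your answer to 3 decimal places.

φ_{22} = (r_2 − r_1²) / (1 − r_1²)
r_1² = (-0.247)² = 0.061009
Numerator = 0.529 − 0.0610 = 0.4680; denominator = 1 − 0.0610 = 0.9390
φ_{22} = 0.4680 / 0.9390 = 0.498

0.498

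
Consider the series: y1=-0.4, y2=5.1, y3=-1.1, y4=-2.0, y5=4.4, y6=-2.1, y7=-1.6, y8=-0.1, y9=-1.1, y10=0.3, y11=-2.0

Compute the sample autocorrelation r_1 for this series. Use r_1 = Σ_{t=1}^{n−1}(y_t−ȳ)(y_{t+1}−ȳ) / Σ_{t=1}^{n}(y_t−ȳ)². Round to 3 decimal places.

-0.329

Mean ȳ = (-0.4 + 5.1 − 1.1 − 2.0 + 4.4 − 2.1 − 1.6 − 0.1 − 1.1 + 0.3 − 2.0)/11 = -0.0545
Numerator Σ_{t=1}^{10}(y_t−ȳ)(y_{t+1}−ȳ) = -20.6948
Denominator Σ(y_t−ȳ)² = 62.9873
r_1 = -20.6948 / 62.9873 = -0.329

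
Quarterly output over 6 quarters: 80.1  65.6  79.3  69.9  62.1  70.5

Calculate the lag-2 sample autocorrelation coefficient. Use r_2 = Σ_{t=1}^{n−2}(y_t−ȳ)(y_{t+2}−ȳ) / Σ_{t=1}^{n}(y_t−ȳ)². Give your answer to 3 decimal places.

Mean ȳ = (80.1 + 65.6 + 79.3 + 69.9 + 62.1 + 70.5)/6 = 71.2500
Deviations from mean: 8.8500, -5.6500, 8.0500, -1.3500, -9.1500, -0.7500
Σ(y_t−ȳ)(y_{t+2}−ȳ) = (71.2425) + (7.6275) + (-73.6575) + (1.0125) = 6.2250
Denominator Σ(y_t−ȳ)² = 261.1550
r_2 = 6.2250 / 261.1550 = 0.024

0.024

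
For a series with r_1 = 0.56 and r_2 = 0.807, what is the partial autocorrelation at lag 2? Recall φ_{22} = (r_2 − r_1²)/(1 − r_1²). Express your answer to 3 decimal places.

0.719

φ_{22} = (r_2 − r_1²) / (1 − r_1²)
r_1² = (0.56)² = 0.3136
Numerator = 0.807 − 0.3136 = 0.4934; denominator = 1 − 0.3136 = 0.6864
φ_{22} = 0.4934 / 0.6864 = 0.719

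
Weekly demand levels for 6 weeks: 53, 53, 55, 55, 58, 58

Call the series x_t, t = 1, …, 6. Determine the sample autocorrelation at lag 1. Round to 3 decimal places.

0.496

Mean x̄ = (53 + 53 + 55 + 55 + 58 + 58)/6 = 55.3333
Numerator Σ_{t=1}^{5}(x_t−x̄)(x_{t+1}−x̄) = 12.5556
Denominator Σ(x_t−x̄)² = 25.3333
r_1 = 12.5556 / 25.3333 = 0.496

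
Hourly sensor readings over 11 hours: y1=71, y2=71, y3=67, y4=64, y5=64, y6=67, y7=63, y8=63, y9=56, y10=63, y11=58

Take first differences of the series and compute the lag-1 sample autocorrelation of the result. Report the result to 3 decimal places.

-0.616

First differences Δy: 0, -4, -3, 0, 3, -4, 0, -7, 7, -5
Mean of differences = -1.3000
Numerator Σ(Δy_t−Δȳ)(Δy_{t+1}−Δȳ) = -96.0900
Denominator Σ(Δy_t−Δȳ)² = 156.1000
r_1(Δy) = -96.0900 / 156.1000 = -0.616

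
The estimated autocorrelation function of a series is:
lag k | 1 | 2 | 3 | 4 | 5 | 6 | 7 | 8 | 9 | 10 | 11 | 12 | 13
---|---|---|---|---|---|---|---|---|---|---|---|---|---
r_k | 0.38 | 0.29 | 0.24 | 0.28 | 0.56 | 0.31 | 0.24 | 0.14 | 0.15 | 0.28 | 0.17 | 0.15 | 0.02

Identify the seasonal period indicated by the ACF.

The largest autocorrelation is r_5 = 0.56; the remaining lags stay at or below 0.38. The elevated value at lag 1 (0.38), dropping to 0.29 at lag 2, reflects decaying short-term dependence rather than seasonality.
The dominant spike at lag 5 indicates a seasonal period of 5.

5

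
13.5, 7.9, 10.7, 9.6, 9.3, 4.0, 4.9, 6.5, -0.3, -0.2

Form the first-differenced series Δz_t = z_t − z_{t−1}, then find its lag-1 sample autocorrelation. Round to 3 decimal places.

First differences Δz: -5.6, 2.8, -1.1, -0.3, -5.3, 0.9, 1.6, -6.8, 0.1
Mean of differences = -1.5222
Numerator Σ(Δz_t−Δz̄)(Δz_{t+1}−Δz̄) = -46.5294
Denominator Σ(Δz_t−Δz̄)² = 97.3556
r_1(Δz) = -46.5294 / 97.3556 = -0.478

-0.478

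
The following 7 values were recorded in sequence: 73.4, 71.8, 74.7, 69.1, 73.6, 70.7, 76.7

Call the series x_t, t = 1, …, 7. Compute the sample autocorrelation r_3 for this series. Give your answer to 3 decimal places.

Mean x̄ = (73.4 + 71.8 + 74.7 + 69.1 + 73.6 + 70.7 + 76.7)/7 = 72.8571
Numerator Σ_{t=1}^{4}(x_t−x̄)(x_{t+3}−x̄) = -21.2384
Denominator Σ(x_t−x̄)² = 38.8971
r_3 = -21.2384 / 38.8971 = -0.546

-0.546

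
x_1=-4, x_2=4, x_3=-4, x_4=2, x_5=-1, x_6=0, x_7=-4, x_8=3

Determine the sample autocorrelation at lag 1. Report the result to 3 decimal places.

Mean x̄ = (-4 + 4 − 4 + 2 − 1 + 0 − 4 + 3)/8 = -0.5000
Σ(x_t−x̄)(x_{t+1}−x̄) = (-15.7500) + (-15.7500) + (-8.7500) + (-1.2500) + (-0.2500) + (-1.7500) + (-12.2500) = -55.7500
Denominator Σ(x_t−x̄)² = 76.0000
r_1 = -55.7500 / 76.0000 = -0.734

-0.734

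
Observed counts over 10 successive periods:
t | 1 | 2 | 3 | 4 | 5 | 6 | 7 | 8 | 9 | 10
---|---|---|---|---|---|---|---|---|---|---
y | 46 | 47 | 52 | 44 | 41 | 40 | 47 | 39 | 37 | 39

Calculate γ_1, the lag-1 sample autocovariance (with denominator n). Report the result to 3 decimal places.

8.036

Mean ȳ = (46 + 47 + 52 + 44 + 41 + 40 + 47 + 39 + 37 + 39)/10 = 43.2000
Σ_{t=1}^{9}(y_t−ȳ)(y_{t+1}−ȳ) = 80.3600
γ_1 = 80.3600 / 10 = 8.036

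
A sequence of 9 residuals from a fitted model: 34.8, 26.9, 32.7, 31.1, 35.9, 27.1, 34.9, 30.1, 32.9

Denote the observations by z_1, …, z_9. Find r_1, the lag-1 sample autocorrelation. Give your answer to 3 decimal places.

-0.731

Mean z̄ = (34.8 + 26.9 + 32.7 + 31.1 + 35.9 + 27.1 + 34.9 + 30.1 + 32.9)/9 = 31.8222
Numerator Σ_{t=1}^{8}(z_t−z̄)(z_{t+1}−z̄) = -63.5038
Denominator Σ(z_t−z̄)² = 86.9156
r_1 = -63.5038 / 86.9156 = -0.731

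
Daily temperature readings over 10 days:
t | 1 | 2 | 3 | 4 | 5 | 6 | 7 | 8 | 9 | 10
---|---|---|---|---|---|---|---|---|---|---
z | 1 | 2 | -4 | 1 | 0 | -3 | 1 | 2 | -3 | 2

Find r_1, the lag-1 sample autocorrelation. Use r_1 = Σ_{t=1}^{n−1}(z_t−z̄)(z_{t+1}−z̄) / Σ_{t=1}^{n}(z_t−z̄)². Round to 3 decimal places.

-0.479

Mean z̄ = (1 + 2 − 4 + 1 + 0 − 3 + 1 + 2 − 3 + 2)/10 = -0.1000
Numerator Σ_{t=1}^{9}(z_t−z̄)(z_{t+1}−z̄) = -23.4100
Denominator Σ(z_t−z̄)² = 48.9000
r_1 = -23.4100 / 48.9000 = -0.479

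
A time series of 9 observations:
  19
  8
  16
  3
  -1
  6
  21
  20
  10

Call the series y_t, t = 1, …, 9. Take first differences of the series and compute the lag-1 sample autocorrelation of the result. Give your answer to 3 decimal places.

First differences Δy: -11, 8, -13, -4, 7, 15, -1, -10
Mean of differences = -1.1250
Numerator Σ(Δy_t−Δȳ)(Δy_{t+1}−Δȳ) = -55.7656
Denominator Σ(Δy_t−Δȳ)² = 734.8750
r_1(Δy) = -55.7656 / 734.8750 = -0.076

-0.076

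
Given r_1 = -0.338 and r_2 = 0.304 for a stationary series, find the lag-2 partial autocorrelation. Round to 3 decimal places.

0.214

φ_{22} = (r_2 − r_1²) / (1 − r_1²)
r_1² = (-0.338)² = 0.114244
Numerator = 0.304 − 0.1142 = 0.1898; denominator = 1 − 0.1142 = 0.8858
φ_{22} = 0.1898 / 0.8858 = 0.214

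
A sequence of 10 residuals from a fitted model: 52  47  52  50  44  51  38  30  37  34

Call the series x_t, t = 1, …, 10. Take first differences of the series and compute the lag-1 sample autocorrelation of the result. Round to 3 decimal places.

-0.388

First differences Δx: -5, 5, -2, -6, 7, -13, -8, 7, -3
Mean of differences = -2.0000
Numerator Σ(Δx_t−Δx̄)(Δx_{t+1}−Δx̄) = -153.0000
Denominator Σ(Δx_t−Δx̄)² = 394.0000
r_1(Δx) = -153.0000 / 394.0000 = -0.388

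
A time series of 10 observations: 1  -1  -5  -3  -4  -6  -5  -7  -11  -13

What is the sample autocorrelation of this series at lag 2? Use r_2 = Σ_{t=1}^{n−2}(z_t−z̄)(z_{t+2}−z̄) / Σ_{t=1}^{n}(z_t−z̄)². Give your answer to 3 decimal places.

Mean z̄ = (1 − 1 − 5 − 3 − 4 − 6 − 5 − 7 − 11 − 13)/10 = -5.4000
Numerator Σ_{t=1}^{8}(z_t−z̄)(z_{t+2}−z̄) = 23.6800
Denominator Σ(z_t−z̄)² = 160.4000
r_2 = 23.6800 / 160.4000 = 0.148

0.148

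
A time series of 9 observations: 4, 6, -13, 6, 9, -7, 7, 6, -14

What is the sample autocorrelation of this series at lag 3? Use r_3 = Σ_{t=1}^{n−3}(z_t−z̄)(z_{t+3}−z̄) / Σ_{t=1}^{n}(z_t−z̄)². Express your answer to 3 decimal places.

0.539

Mean z̄ = (4 + 6 − 13 + 6 + 9 − 7 + 7 + 6 − 14)/9 = 0.4444
Σ(z_t−z̄)(z_{t+3}−z̄) = (19.7531) + (47.5309) + (100.0864) + (36.4198) + (47.5309) + (107.5309) = 358.8519
Denominator Σ(z_t−z̄)² = 666.2222
r_3 = 358.8519 / 666.2222 = 0.539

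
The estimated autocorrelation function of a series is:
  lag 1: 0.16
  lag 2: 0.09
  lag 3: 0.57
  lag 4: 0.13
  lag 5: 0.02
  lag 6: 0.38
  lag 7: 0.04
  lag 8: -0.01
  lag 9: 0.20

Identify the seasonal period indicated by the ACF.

The largest autocorrelation is r_3 = 0.57, with weaker echoes at lags 6 (0.38) and 9 (0.20); the remaining lags stay at or below 0.16.
The dominant spike at lag 3 indicates a seasonal period of 3.

3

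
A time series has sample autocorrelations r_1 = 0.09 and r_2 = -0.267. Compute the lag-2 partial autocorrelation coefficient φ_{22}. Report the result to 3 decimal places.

φ_{22} = (r_2 − r_1²) / (1 − r_1²)
r_1² = (0.09)² = 0.0081
Numerator = -0.267 − 0.0081 = -0.2751; denominator = 1 − 0.0081 = 0.9919
φ_{22} = -0.2751 / 0.9919 = -0.277

-0.277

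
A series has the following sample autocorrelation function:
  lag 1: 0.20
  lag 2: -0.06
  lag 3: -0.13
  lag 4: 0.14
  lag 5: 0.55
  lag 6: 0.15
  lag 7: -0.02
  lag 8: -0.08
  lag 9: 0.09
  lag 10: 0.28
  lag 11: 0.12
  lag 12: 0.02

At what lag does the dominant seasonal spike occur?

The largest autocorrelation is r_5 = 0.55, with a weaker echo at lag 10 (0.28); the remaining lags stay at or below 0.20.
The dominant spike at lag 5 indicates a seasonal period of 5.

5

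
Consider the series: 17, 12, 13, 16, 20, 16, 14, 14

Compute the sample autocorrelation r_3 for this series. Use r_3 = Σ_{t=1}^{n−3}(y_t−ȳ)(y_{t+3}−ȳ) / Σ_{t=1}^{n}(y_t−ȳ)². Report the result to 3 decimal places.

-0.499

Mean ȳ = (17 + 12 + 13 + 16 + 20 + 16 + 14 + 14)/8 = 15.2500
Deviations from mean: 1.7500, -3.2500, -2.2500, 0.7500, 4.7500, 0.7500, -1.2500, -1.2500
Σ(y_t−ȳ)(y_{t+3}−ȳ) = (1.3125) + (-15.4375) + (-1.6875) + (-0.9375) + (-5.9375) = -22.6875
Denominator Σ(y_t−ȳ)² = 45.5000
r_3 = -22.6875 / 45.5000 = -0.499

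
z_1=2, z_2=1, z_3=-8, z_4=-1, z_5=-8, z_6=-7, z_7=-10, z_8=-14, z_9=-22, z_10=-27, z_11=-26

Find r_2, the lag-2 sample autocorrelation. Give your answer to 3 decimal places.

Mean z̄ = (2 + 1 − 8 − 1 − 8 − 7 − 10 − 14 − 22 − 27 − 26)/11 = -10.9091
Numerator Σ_{t=1}^{9}(z_t−z̄)(z_{t+2}−z̄) = 400.3471
Denominator Σ(z_t−z̄)² = 1058.9091
r_2 = 400.3471 / 1058.9091 = 0.378

0.378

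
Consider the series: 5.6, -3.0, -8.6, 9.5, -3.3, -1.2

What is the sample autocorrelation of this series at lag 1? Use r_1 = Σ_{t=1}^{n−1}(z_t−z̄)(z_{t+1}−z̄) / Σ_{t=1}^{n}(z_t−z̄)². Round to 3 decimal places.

-0.466

Mean z̄ = (5.6 − 3.0 − 8.6 + 9.5 − 3.3 − 1.2)/6 = -0.1667
Deviations from mean: 5.7667, -2.8333, -8.4333, 9.6667, -3.1333, -1.0333
Σ(z_t−z̄)(z_{t+1}−z̄) = (-16.3389) + (23.8944) + (-81.5222) + (-30.2889) + (3.2378) = -101.0178
Denominator Σ(z_t−z̄)² = 216.7333
r_1 = -101.0178 / 216.7333 = -0.466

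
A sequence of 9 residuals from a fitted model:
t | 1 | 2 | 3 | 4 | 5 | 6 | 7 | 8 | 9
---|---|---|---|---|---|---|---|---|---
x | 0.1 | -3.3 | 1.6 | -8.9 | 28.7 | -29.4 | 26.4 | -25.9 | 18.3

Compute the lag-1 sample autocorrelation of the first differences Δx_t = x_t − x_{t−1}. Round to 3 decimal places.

First differences Δx: -3.4, 4.9, -10.5, 37.6, -58.1, 55.8, -52.3, 44.2
Mean of differences = 2.2750
Numerator Σ(Δx_t−Δx̄)(Δx_{t+1}−Δx̄) = -11073.2106
Denominator Σ(Δx_t−Δx̄)² = 12696.3550
r_1(Δx) = -11073.2106 / 12696.3550 = -0.872

-0.872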